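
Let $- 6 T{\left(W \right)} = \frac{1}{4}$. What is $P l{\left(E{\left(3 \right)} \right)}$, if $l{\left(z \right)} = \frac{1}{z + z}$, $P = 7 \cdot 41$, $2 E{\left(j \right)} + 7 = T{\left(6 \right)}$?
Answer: $- \frac{6888}{169} \approx -40.757$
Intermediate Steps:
$T{\left(W \right)} = - \frac{1}{24}$ ($T{\left(W \right)} = - \frac{1}{6 \cdot 4} = \left(- \frac{1}{6}\right) \frac{1}{4} = - \frac{1}{24}$)
$E{\left(j \right)} = - \frac{169}{48}$ ($E{\left(j \right)} = - \frac{7}{2} + \frac{1}{2} \left(- \frac{1}{24}\right) = - \frac{7}{2} - \frac{1}{48} = - \frac{169}{48}$)
$P = 287$
$l{\left(z \right)} = \frac{1}{2 z}$
$P l{\left(E{\left(3 \right)} \right)} = 287 \frac{1}{2 \left(- \frac{169}{48}\right)} = 287 \cdot \frac{1}{2} \left(- \frac{48}{169}\right) = 287 \left(- \frac{24}{169}\right) = - \frac{6888}{169}$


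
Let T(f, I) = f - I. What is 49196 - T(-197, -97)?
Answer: 49296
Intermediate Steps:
49196 - T(-197, -97) = 49196 - (-197 - 1*(-97)) = 49196 - (-197 + 97) = 49196 - 1*(-100) = 49196 + 100 = 49296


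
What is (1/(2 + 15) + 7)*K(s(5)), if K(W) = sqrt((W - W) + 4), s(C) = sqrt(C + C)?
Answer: 240/17 ≈ 14.118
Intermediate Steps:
s(C) = sqrt(2)*sqrt(C) (s(C) = sqrt(2*C) = sqrt(2)*sqrt(C))
K(W) = 2 (K(W) = sqrt(0 + 4) = sqrt(4) = 2)
(1/(2 + 15) + 7)*K(s(5)) = (1/(2 + 15) + 7)*2 = (1/17 + 7)*2 = (120/17)*2 = 240/17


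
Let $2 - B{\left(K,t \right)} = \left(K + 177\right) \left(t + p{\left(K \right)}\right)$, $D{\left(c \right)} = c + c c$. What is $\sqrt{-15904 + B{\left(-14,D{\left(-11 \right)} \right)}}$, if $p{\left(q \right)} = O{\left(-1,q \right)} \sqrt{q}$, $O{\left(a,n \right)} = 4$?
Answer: $2 \sqrt{-8458 - 163 i \sqrt{14}} \approx 6.6273 - 184.05 i$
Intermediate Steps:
$p{\left(q \right)} = 4 \sqrt{q}$
$D{\left(c \right)} = c + c^{2}$
$B{\left(K,t \right)} = 2 - \left(177 + K\right) \left(t + 4 \sqrt{K}\right)$ ($B{\left(K,t \right)} = 2 - \left(K + 177\right) \left(t + 4 \sqrt{K}\right) = 2 - \left(177 + K\right) \left(t + 4 \sqrt{K}\right)$)
$\sqrt{-15904 + B{\left(-14,D{\left(-11 \right)} \right)}} = \sqrt{-15904 - \left(-2 - 56 i \sqrt{14} + 163 \left(-11\right) \left(1 - 11\right) + 708 i \sqrt{14}\right)} = \sqrt{-15904 - \left(-2 + 163 \left(-11\right) \left(-10\right) + 708 i \sqrt{14} + 4 \left(-14\right) i \sqrt{14}\right)} = \sqrt{-15904 - \left(19468 - 1540 + 652 i \sqrt{14}\right)} = \sqrt{-15904 + \left(2 - 708 i \sqrt{14} - 19470 + 56 i \sqrt{14} + 1540\right)} = \sqrt{-15904 - \left(17928 + 652 i \sqrt{14}\right)} = \sqrt{-33832 - 652 i \sqrt{14}}$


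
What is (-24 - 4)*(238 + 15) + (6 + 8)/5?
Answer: -35406/5 ≈ -7081.2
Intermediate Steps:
(-24 - 4)*(238 + 15) + (6 + 8)/5 = -28*253 + (⅕)*14 = -7084 + 14/5 = -35406/5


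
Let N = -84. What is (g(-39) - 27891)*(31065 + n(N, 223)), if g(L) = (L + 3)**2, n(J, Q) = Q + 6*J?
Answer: -818700480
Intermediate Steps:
g(L) = (3 + L)**2
(g(-39) - 27891)*(31065 + n(N, 223)) = ((3 - 39)**2 - 27891)*(31065 + (223 + 6*(-84))) = ((-36)**2 - 27891)*(31065 + (223 - 504)) = (1296 - 27891)*(31065 - 281) = -26595*30784 = -818700480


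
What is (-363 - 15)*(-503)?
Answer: 190134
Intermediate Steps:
(-363 - 15)*(-503) = -378*(-503) = 190134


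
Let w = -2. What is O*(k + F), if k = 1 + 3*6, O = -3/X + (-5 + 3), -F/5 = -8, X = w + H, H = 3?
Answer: -295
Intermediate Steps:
X = 1 (X = -2 + 3 = 1)
F = 40 (F = -5*(-8) = 40)
O = -5 (O = -3/1 + (-5 + 3) = -3*1 - 2 = -3 - 2 = -5)
k = 19 (k = 1 + 18 = 19)
O*(k + F) = -5*(19 + 40) = -5*59 = -295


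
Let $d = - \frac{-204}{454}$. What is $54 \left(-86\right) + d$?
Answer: $- \frac{1054086}{227} \approx -4643.5$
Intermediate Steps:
$d = \frac{102}{227}$ ($d = - \frac{-204}{454} = \left(-1\right) \left(- \frac{102}{227}\right) = \frac{102}{227} \approx 0.44934$)
$54 \left(-86\right) + d = 54 \left(-86\right) + \frac{102}{227} = -4644 + \frac{102}{227} = - \frac{1054086}{227}$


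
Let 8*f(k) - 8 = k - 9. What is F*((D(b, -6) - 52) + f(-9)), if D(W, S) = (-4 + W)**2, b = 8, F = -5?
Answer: 745/4 ≈ 186.25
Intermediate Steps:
f(k) = -1/8 + k/8 (f(k) = 1 + (k - 9)/8 = 1 + (-9 + k)/8 = 1 + (-9/8 + k/8) = -1/8 + k/8)
F*((D(b, -6) - 52) + f(-9)) = -5*(((-4 + 8)**2 - 52) + (-1/8 + (1/8)*(-9))) = -5*((4**2 - 52) + (-1/8 - 9/8)) = -5*((16 - 52) - 5/4) = -5*(-36 - 5/4) = -5*(-149/4) = 745/4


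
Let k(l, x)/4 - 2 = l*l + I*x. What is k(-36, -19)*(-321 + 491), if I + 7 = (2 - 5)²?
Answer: 856800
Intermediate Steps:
I = 2 (I = -7 + (2 - 5)² = -7 + (-3)² = -7 + 9 = 2)
k(l, x) = 8 + 4*l² + 8*x (k(l, x) = 8 + 4*(l*l + 2*x) = 8 + 4*(l² + 2*x) = 8 + (4*l² + 8*x) = 8 + 4*l² + 8*x)
k(-36, -19)*(-321 + 491) = (8 + 4*(-36)² + 8*(-19))*(-321 + 491) = (8 + 4*1296 - 152)*170 = (8 + 5184 - 152)*170 = 5040*170 = 856800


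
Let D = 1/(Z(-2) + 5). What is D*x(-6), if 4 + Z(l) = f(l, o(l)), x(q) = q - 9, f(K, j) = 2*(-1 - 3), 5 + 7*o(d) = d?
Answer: 15/7 ≈ 2.1429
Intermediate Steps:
o(d) = -5/7 + d/7
f(K, j) = -8 (f(K, j) = 2*(-4) = -8)
x(q) = -9 + q
Z(l) = -12 (Z(l) = -4 - 8 = -12)
D = -⅐ (D = 1/(-12 + 5) = 1/(-7) = -⅐ ≈ -0.14286)
D*x(-6) = -(-9 - 6)/7 = -⅐*(-15) = 15/7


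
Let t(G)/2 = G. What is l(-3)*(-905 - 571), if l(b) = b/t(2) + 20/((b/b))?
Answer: -28413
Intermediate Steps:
t(G) = 2*G
l(b) = 20 + b/4 (l(b) = b/((2*2)) + 20/((b/b)) = b/4 + 20/1 = b*(1/4) + 20*1 = b/4 + 20 = 20 + b/4)
l(-3)*(-905 - 571) = (20 + (1/4)*(-3))*(-905 - 571) = (20 - 3/4)*(-1476) = (77/4)*(-1476) = -28413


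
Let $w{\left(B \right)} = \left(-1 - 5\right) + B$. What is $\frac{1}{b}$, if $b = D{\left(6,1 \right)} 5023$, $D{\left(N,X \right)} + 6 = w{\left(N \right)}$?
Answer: $- \frac{1}{30138} \approx -3.3181 \cdot 10^{-5}$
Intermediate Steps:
$w{\left(B \right)} = -6 + B$
$D{\left(N,X \right)} = -12 + N$ ($D{\left(N,X \right)} = -6 + \left(-6 + N\right) = -12 + N$)
$b = -30138$ ($b = \left(-12 + 6\right) 5023 = \left(-6\right) 5023 = -30138$)
$\frac{1}{b} = \frac{1}{-30138} = - \frac{1}{30138}$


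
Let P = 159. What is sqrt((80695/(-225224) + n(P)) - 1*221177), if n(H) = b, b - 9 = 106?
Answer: I*sqrt(2803394016514398)/112612 ≈ 470.17*I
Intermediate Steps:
b = 115 (b = 9 + 106 = 115)
n(H) = 115
sqrt((80695/(-225224) + n(P)) - 1*221177) = sqrt((80695/(-225224) + 115) - 1*221177) = sqrt((80695*(-1/225224) + 115) - 221177) = sqrt((-80695/225224 + 115) - 221177) = sqrt(25820065/225224 - 221177) = sqrt(-49788548583/225224) = I*sqrt(2803394016514398)/112612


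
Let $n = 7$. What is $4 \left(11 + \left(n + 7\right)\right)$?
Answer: $100$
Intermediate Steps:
$4 \left(11 + \left(n + 7\right)\right) = 4 \left(11 + \left(7 + 7\right)\right) = 4 \left(11 + 14\right) = 4 \cdot 25 = 100$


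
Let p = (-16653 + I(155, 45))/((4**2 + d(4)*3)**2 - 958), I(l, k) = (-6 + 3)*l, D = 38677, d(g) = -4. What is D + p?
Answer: 6075142/157 ≈ 38695.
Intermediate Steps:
I(l, k) = -3*l
p = 2853/157 (p = (-16653 - 3*155)/((4**2 - 4*3)**2 - 958) = (-16653 - 465)/((16 - 12)**2 - 958) = -17118/(4**2 - 958) = -17118/(16 - 958) = -17118/(-942) = -17118*(-1/942) = 2853/157 ≈ 18.172)
D + p = 38677 + 2853/157 = 6075142/157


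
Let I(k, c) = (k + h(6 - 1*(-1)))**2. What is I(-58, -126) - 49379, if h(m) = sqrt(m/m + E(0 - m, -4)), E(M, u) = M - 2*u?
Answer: -49379 + (58 - sqrt(2))**2 ≈ -46177.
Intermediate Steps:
h(m) = sqrt(9 - m) (h(m) = sqrt(m/m + ((0 - m) - 2*(-4))) = sqrt(1 + (-m + 8)) = sqrt(1 + (8 - m)) = sqrt(9 - m))
I(k, c) = (k + sqrt(2))**2 (I(k, c) = (k + sqrt(9 - (6 - 1*(-1))))**2 = (k + sqrt(9 - (6 + 1)))**2 = (k + sqrt(9 - 1*7))**2 = (k + sqrt(9 - 7))**2 = (k + sqrt(2))**2)
I(-58, -126) - 49379 = (-58 + sqrt(2))**2 - 49379 = -49379 + (-58 + sqrt(2))**2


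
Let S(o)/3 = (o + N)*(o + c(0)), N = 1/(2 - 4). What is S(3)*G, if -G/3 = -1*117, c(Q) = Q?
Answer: 15795/2 ≈ 7897.5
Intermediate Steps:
G = 351 (G = -(-3)*117 = -3*(-117) = 351)
N = -½ (N = 1/(-2) = -½ ≈ -0.50000)
S(o) = 3*o*(-½ + o) (S(o) = 3*((o - ½)*(o + 0)) = 3*((-½ + o)*o) = 3*(o*(-½ + o)) = 3*o*(-½ + o))
S(3)*G = ((3/2)*3*(-1 + 2*3))*351 = ((3/2)*3*(-1 + 6))*351 = ((3/2)*3*5)*351 = (45/2)*351 = 15795/2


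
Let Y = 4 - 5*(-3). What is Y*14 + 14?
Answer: 280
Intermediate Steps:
Y = 19 (Y = 4 + 15 = 19)
Y*14 + 14 = 19*14 + 14 = 266 + 14 = 280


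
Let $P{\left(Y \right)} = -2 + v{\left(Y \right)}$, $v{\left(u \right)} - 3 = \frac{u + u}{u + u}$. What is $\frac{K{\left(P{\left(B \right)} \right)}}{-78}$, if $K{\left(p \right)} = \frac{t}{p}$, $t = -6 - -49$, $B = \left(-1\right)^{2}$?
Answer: $- \frac{43}{156} \approx -0.27564$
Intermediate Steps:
$B = 1$
$t = 43$ ($t = -6 + 49 = 43$)
$v{\left(u \right)} = 4$ ($v{\left(u \right)} = 3 + \frac{u + u}{u + u} = 3 + \frac{2 u}{2 u} = 3 + 2 u \frac{1}{2 u} = 3 + 1 = 4$)
$P{\left(Y \right)} = 2$ ($P{\left(Y \right)} = -2 + 4 = 2$)
$K{\left(p \right)} = \frac{43}{p}$
$\frac{K{\left(P{\left(B \right)} \right)}}{-78} = \frac{43 \cdot \frac{1}{2}}{-78} = 43 \cdot \frac{1}{2} \left(- \frac{1}{78}\right) = \frac{43}{2} \left(- \frac{1}{78}\right) = - \frac{43}{156}$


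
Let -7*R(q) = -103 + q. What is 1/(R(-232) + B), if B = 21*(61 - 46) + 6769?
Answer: 7/49923 ≈ 0.00014022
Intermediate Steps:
R(q) = 103/7 - q/7 (R(q) = -(-103 + q)/7 = 103/7 - q/7)
B = 7084 (B = 21*15 + 6769 = 315 + 6769 = 7084)
1/(R(-232) + B) = 1/((103/7 - ⅐*(-232)) + 7084) = 1/((103/7 + 232/7) + 7084) = 1/(335/7 + 7084) = 1/(49923/7) = 7/49923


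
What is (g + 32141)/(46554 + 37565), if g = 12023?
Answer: 724/1379 ≈ 0.52502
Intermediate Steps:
(g + 32141)/(46554 + 37565) = (12023 + 32141)/(46554 + 37565) = 44164/84119 = 44164*(1/84119) = 724/1379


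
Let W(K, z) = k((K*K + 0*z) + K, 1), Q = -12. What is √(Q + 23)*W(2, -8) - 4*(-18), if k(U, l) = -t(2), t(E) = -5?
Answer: 72 + 5*√11 ≈ 88.583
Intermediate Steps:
k(U, l) = 5 (k(U, l) = -1*(-5) = 5)
W(K, z) = 5
√(Q + 23)*W(2, -8) - 4*(-18) = √(-12 + 23)*5 - 4*(-18) = √11*5 + 72 = 5*√11 + 72 = 72 + 5*√11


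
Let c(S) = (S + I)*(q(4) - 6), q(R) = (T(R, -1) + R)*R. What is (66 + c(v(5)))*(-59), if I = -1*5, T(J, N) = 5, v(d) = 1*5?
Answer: -3894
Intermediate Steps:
v(d) = 5
q(R) = R*(5 + R) (q(R) = (5 + R)*R = R*(5 + R))
I = -5
c(S) = -150 + 30*S (c(S) = (S - 5)*(4*(5 + 4) - 6) = (-5 + S)*(4*9 - 6) = (-5 + S)*(36 - 6) = (-5 + S)*30 = -150 + 30*S)
(66 + c(v(5)))*(-59) = (66 + (-150 + 30*5))*(-59) = (66 + (-150 + 150))*(-59) = (66 + 0)*(-59) = 66*(-59) = -3894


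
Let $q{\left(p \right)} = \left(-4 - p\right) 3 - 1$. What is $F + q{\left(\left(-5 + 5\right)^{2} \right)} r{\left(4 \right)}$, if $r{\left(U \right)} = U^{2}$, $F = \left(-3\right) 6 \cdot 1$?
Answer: $-226$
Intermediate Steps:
$F = -18$ ($F = \left(-18\right) 1 = -18$)
$q{\left(p \right)} = -13 - 3 p$ ($q{\left(p \right)} = \left(-12 - 3 p\right) - 1 = -13 - 3 p$)
$F + q{\left(\left(-5 + 5\right)^{2} \right)} r{\left(4 \right)} = -18 + \left(-13 - 3 \left(-5 + 5\right)^{2}\right) 4^{2} = -18 + \left(-13 - 3 \cdot 0^{2}\right) 16 = -18 + \left(-13 - 0\right) 16 = -18 + \left(-13 + 0\right) 16 = -18 - 208 = -226$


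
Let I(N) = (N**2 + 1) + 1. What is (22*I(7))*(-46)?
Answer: -51612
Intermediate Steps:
I(N) = 2 + N**2 (I(N) = (1 + N**2) + 1 = 2 + N**2)
(22*I(7))*(-46) = (22*(2 + 7**2))*(-46) = (22*(2 + 49))*(-46) = (22*51)*(-46) = 1122*(-46) = -51612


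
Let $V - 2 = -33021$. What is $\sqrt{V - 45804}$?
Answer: $i \sqrt{78823} \approx 280.75 i$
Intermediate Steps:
$V = -33019$ ($V = 2 - 33021 = -33019$)
$\sqrt{V - 45804} = \sqrt{-33019 - 45804} = \sqrt{-78823} = i \sqrt{78823}$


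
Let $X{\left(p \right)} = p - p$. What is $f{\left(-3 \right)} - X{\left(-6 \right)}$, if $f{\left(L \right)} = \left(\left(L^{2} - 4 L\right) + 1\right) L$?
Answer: $-66$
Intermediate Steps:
$f{\left(L \right)} = L \left(1 + L^{2} - 4 L\right)$ ($f{\left(L \right)} = \left(1 + L^{2} - 4 L\right) L = L \left(1 + L^{2} - 4 L\right)$)
$X{\left(p \right)} = 0$
$f{\left(-3 \right)} - X{\left(-6 \right)} = - 3 \left(1 + \left(-3\right)^{2} - -12\right) - 0 = - 3 \left(1 + 9 + 12\right) + 0 = \left(-3\right) 22 + 0 = -66 + 0 = -66$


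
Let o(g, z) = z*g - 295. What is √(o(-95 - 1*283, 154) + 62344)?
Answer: √3837 ≈ 61.944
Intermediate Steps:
o(g, z) = -295 + g*z (o(g, z) = g*z - 295 = -295 + g*z)
√(o(-95 - 1*283, 154) + 62344) = √((-295 + (-95 - 1*283)*154) + 62344) = √((-295 + (-95 - 283)*154) + 62344) = √((-295 - 378*154) + 62344) = √((-295 - 58212) + 62344) = √(-58507 + 62344) = √3837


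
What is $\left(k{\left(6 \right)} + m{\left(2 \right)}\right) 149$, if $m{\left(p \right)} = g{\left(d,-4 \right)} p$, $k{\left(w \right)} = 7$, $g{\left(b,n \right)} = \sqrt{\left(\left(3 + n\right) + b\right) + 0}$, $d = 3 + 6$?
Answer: $1043 + 596 \sqrt{2} \approx 1885.9$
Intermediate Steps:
$d = 9$
$g{\left(b,n \right)} = \sqrt{3 + b + n}$ ($g{\left(b,n \right)} = \sqrt{\left(3 + b + n\right) + 0} = \sqrt{3 + b + n}$)
$m{\left(p \right)} = 2 p \sqrt{2}$ ($m{\left(p \right)} = \sqrt{3 + 9 - 4} p = \sqrt{8} p = 2 \sqrt{2} p = 2 p \sqrt{2}$)
$\left(k{\left(6 \right)} + m{\left(2 \right)}\right) 149 = \left(7 + 2 \cdot 2 \sqrt{2}\right) 149 = \left(7 + 4 \sqrt{2}\right) 149 = 1043 + 596 \sqrt{2}$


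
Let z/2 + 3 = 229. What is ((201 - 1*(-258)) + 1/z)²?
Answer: 43043385961/204304 ≈ 2.1068e+5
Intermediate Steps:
z = 452 (z = -6 + 2*229 = -6 + 458 = 452)
((201 - 1*(-258)) + 1/z)² = ((201 - 1*(-258)) + 1/452)² = ((201 + 258) + 1/452)² = (459 + 1/452)² = (207469/452)² = 43043385961/204304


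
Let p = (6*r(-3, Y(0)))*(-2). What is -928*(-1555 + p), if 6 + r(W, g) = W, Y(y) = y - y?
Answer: 1342816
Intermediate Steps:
Y(y) = 0
r(W, g) = -6 + W
p = 108 (p = (6*(-6 - 3))*(-2) = (6*(-9))*(-2) = -54*(-2) = 108)
-928*(-1555 + p) = -928*(-1555 + 108) = -928*(-1447) = 1342816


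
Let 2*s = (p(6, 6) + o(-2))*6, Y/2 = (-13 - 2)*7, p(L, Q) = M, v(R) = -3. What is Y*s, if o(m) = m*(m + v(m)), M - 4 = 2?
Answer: -10080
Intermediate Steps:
M = 6 (M = 4 + 2 = 6)
o(m) = m*(-3 + m) (o(m) = m*(m - 3) = m*(-3 + m))
p(L, Q) = 6
Y = -210 (Y = 2*((-13 - 2)*7) = 2*(-15*7) = 2*(-105) = -210)
s = 48 (s = ((6 - 2*(-3 - 2))*6)/2 = ((6 - 2*(-5))*6)/2 = ((6 + 10)*6)/2 = (16*6)/2 = (½)*96 = 48)
Y*s = -210*48 = -10080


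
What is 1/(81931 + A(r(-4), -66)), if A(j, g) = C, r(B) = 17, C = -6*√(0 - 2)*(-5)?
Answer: 81931/6712690561 - 30*I*√2/6712690561 ≈ 1.2205e-5 - 6.3203e-9*I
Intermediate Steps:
C = 30*I*√2 (C = -6*I*√2*(-5) = 30*I*√2 ≈ 42.426*I)
A(j, g) = 30*I*√2
1/(81931 + A(r(-4), -66)) = 1/(81931 + 30*I*√2)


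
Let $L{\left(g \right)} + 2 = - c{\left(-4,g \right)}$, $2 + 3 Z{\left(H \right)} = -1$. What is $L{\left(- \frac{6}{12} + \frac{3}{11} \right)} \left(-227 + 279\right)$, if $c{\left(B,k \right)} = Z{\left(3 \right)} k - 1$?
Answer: $- \frac{702}{11} \approx -63.818$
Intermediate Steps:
$Z{\left(H \right)} = -1$ ($Z{\left(H \right)} = - \frac{2}{3} + \frac{1}{3} \left(-1\right) = - \frac{2}{3} - \frac{1}{3} = -1$)
$c{\left(B,k \right)} = -1 - k$ ($c{\left(B,k \right)} = - k - 1 = -1 - k$)
$L{\left(g \right)} = -1 + g$ ($L{\left(g \right)} = -2 - \left(-1 - g\right) = -2 + \left(1 + g\right) = -1 + g$)
$L{\left(- \frac{6}{12} + \frac{3}{11} \right)} \left(-227 + 279\right) = \left(-1 + \left(- \frac{6}{12} + \frac{3}{11}\right)\right) \left(-227 + 279\right) = \left(-1 + \left(\left(-6\right) \frac{1}{12} + 3 \cdot \frac{1}{11}\right)\right) 52 = \left(-1 + \left(- \frac{1}{2} + \frac{3}{11}\right)\right) 52 = \left(-1 - \frac{5}{22}\right) 52 = \left(- \frac{27}{22}\right) 52 = - \frac{702}{11}$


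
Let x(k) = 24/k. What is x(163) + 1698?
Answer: 276798/163 ≈ 1698.1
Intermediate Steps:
x(163) + 1698 = 24/163 + 1698 = 276798/163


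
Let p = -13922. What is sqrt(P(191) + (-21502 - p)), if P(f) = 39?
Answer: I*sqrt(7541) ≈ 86.839*I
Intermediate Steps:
sqrt(P(191) + (-21502 - p)) = sqrt(39 + (-21502 - 1*(-13922))) = sqrt(39 + (-21502 + 13922)) = sqrt(39 - 7580) = sqrt(-7541) = I*sqrt(7541)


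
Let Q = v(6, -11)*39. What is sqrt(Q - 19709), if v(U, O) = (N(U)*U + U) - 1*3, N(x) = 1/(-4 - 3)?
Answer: I*sqrt(961646)/7 ≈ 140.09*I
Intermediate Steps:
N(x) = -1/7 (N(x) = 1/(-7) = -1/7)
v(U, O) = -3 + 6*U/7 (v(U, O) = (-U/7 + U) - 1*3 = 6*U/7 - 3 = -3 + 6*U/7)
Q = 585/7 (Q = (-3 + (6/7)*6)*39 = (-3 + 36/7)*39 = (15/7)*39 = 585/7 ≈ 83.571)
sqrt(Q - 19709) = sqrt(585/7 - 19709) = sqrt(-137378/7) = I*sqrt(961646)/7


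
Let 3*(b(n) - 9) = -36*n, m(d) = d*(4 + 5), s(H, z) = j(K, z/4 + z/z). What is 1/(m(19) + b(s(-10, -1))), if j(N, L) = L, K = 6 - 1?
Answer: 1/171 ≈ 0.0058480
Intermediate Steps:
K = 5
s(H, z) = 1 + z/4 (s(H, z) = z/4 + z/z = z*(¼) + 1 = z/4 + 1 = 1 + z/4)
m(d) = 9*d (m(d) = d*9 = 9*d)
b(n) = 9 - 12*n (b(n) = 9 + (-36*n)/3 = 9 - 12*n)
1/(m(19) + b(s(-10, -1))) = 1/(9*19 + (9 - 12*(1 + (¼)*(-1)))) = 1/(171 + (9 - 12*(1 - ¼))) = 1/(171 + (9 - 12*¾)) = 1/(171 + (9 - 9)) = 1/(171 + 0) = 1/171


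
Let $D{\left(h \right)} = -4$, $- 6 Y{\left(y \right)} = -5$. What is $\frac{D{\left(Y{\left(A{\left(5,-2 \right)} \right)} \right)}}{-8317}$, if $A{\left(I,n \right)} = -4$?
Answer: $\frac{4}{8317} \approx 0.00048094$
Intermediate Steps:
$Y{\left(y \right)} = \frac{5}{6}$ ($Y{\left(y \right)} = \left(- \frac{1}{6}\right) \left(-5\right) = \frac{5}{6}$)
$\frac{D{\left(Y{\left(A{\left(5,-2 \right)} \right)} \right)}}{-8317} = \frac{1}{-8317} \left(-4\right) = \left(- \frac{1}{8317}\right) \left(-4\right) = \frac{4}{8317}$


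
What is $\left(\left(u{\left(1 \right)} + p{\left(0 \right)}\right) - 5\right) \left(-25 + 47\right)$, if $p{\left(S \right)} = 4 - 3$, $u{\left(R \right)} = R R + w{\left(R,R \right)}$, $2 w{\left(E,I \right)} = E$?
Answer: $-55$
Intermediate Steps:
$w{\left(E,I \right)} = \frac{E}{2}$
$u{\left(R \right)} = R^{2} + \frac{R}{2}$ ($u{\left(R \right)} = R R + \frac{R}{2} = R^{2} + \frac{R}{2}$)
$p{\left(S \right)} = 1$
$\left(\left(u{\left(1 \right)} + p{\left(0 \right)}\right) - 5\right) \left(-25 + 47\right) = \left(\left(1 \left(\frac{1}{2} + 1\right) + 1\right) - 5\right) \left(-25 + 47\right) = \left(\left(1 \cdot \frac{3}{2} + 1\right) - 5\right) 22 = \left(\left(\frac{3}{2} + 1\right) - 5\right) 22 = \left(\frac{5}{2} - 5\right) 22 = \left(- \frac{5}{2}\right) 22 = -55$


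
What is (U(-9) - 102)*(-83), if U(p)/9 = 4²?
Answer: -3486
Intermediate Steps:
U(p) = 144 (U(p) = 9*4² = 9*16 = 144)
(U(-9) - 102)*(-83) = (144 - 102)*(-83) = 42*(-83) = -3486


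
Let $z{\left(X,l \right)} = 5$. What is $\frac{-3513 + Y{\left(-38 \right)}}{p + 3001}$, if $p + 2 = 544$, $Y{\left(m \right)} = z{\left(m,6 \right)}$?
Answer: $- \frac{3508}{3543} \approx -0.99012$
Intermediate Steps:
$Y{\left(m \right)} = 5$
$p = 542$ ($p = -2 + 544 = 542$)
$\frac{-3513 + Y{\left(-38 \right)}}{p + 3001} = \frac{-3513 + 5}{542 + 3001} = - \frac{3508}{3543}$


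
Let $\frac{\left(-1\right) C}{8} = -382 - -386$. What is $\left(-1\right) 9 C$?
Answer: $288$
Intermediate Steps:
$C = -32$ ($C = - 8 \left(-382 - -386\right) = - 8 \left(-382 + 386\right) = \left(-8\right) 4 = -32$)
$\left(-1\right) 9 C = \left(-1\right) 9 \left(-32\right) = \left(-9\right) \left(-32\right) = 288$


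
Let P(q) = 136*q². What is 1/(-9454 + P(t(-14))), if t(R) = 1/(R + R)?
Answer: -98/926475 ≈ -0.00010578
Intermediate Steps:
t(R) = 1/(2*R)
1/(-9454 + P(t(-14))) = 1/(-9454 + 136*((½)/(-14))²) = 1/(-9454 + 136*((½)*(-1/14))²) = 1/(-9454 + 136*(-1/28)²) = 1/(-9454 + 136*(1/784)) = 1/(-9454 + 17/98) = 1/(-926475/98) = -98/926475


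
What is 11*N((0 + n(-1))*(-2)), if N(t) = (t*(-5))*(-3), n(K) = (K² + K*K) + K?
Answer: -330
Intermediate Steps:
n(K) = K + 2*K² (n(K) = (K² + K²) + K = 2*K² + K = K + 2*K²)
N(t) = 15*t (N(t) = -5*t*(-3) = 15*t)
11*N((0 + n(-1))*(-2)) = 11*(15*((0 - (1 + 2*(-1)))*(-2))) = 11*(15*((0 - (1 - 2))*(-2))) = 11*(15*((0 - 1*(-1))*(-2))) = 11*(15*((0 + 1)*(-2))) = 11*(15*(1*(-2))) = 11*(15*(-2)) = 11*(-30) = -330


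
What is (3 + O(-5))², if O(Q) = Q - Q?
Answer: 9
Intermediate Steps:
O(Q) = 0
(3 + O(-5))² = (3 + 0)² = 3² = 9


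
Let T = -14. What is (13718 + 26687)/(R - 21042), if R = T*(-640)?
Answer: -40405/12082 ≈ -3.3442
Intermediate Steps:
R = 8960 (R = -14*(-640) = 8960)
(13718 + 26687)/(R - 21042) = (13718 + 26687)/(8960 - 21042) = 40405/(-12082) = 40405*(-1/12082) = -40405/12082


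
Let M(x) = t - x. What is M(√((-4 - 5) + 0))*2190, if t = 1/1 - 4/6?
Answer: 730 - 6570*I ≈ 730.0 - 6570.0*I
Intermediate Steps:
t = ⅓ (t = 1*1 - 4*⅙ = 1 - ⅔ = ⅓ ≈ 0.33333)
M(x) = ⅓ - x
M(√((-4 - 5) + 0))*2190 = (⅓ - √((-4 - 5) + 0))*2190 = (⅓ - √(-9 + 0))*2190 = (⅓ - √(-9))*2190 = (⅓ - 3*I)*2190 = 730 - 6570*I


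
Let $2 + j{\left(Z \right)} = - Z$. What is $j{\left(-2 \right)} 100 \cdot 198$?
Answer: $0$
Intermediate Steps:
$j{\left(Z \right)} = -2 - Z$
$j{\left(-2 \right)} 100 \cdot 198 = \left(-2 - -2\right) 100 \cdot 198 = \left(-2 + 2\right) 100 \cdot 198 = 0 \cdot 100 \cdot 198 = 0 \cdot 198 = 0$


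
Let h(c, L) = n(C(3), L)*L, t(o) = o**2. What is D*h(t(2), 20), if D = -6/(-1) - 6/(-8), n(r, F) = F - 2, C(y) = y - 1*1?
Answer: 2430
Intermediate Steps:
C(y) = -1 + y (C(y) = y - 1 = -1 + y)
n(r, F) = -2 + F
h(c, L) = L*(-2 + L) (h(c, L) = (-2 + L)*L = L*(-2 + L))
D = 27/4 (D = -6*(-1) - 6*(-1/8) = 6 + 3/4 = 27/4 ≈ 6.7500)
D*h(t(2), 20) = 27*(20*(-2 + 20))/4 = 27*(20*18)/4 = (27/4)*360 = 2430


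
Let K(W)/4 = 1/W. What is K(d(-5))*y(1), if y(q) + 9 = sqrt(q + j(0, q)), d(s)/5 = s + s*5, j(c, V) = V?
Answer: 6/25 - 2*sqrt(2)/75 ≈ 0.20229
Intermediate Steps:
d(s) = 30*s (d(s) = 5*(s + s*5) = 5*(s + 5*s) = 5*(6*s) = 30*s)
K(W) = 4/W
y(q) = -9 + sqrt(2)*sqrt(q) (y(q) = -9 + sqrt(q + q) = -9 + sqrt(2*q) = -9 + sqrt(2)*sqrt(q))
K(d(-5))*y(1) = (4/((30*(-5))))*(-9 + sqrt(2)*sqrt(1)) = (4/(-150))*(-9 + sqrt(2)*1) = (4*(-1/150))*(-9 + sqrt(2)) = -2*(-9 + sqrt(2))/75 = 6/25 - 2*sqrt(2)/75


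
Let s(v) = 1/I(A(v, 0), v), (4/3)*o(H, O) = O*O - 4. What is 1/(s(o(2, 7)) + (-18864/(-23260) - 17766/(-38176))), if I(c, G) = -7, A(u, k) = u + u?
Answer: 776977040/880718851 ≈ 0.88221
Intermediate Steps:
A(u, k) = 2*u
o(H, O) = -3 + 3*O²/4 (o(H, O) = 3*(O*O - 4)/4 = 3*(O² - 4)/4 = 3*(-4 + O²)/4 = -3 + 3*O²/4)
s(v) = -⅐ (s(v) = 1/(-7) = -⅐)
1/(s(o(2, 7)) + (-18864/(-23260) - 17766/(-38176))) = 1/(-⅐ + (-18864/(-23260) - 17766/(-38176))) = 1/(-⅐ + (-18864*(-1/23260) - 17766*(-1/38176))) = 1/(-⅐ + (4716/5815 + 8883/19088)) = 1/(-⅐ + 141673653/110996720) = 1/(880718851/776977040) = 776977040/880718851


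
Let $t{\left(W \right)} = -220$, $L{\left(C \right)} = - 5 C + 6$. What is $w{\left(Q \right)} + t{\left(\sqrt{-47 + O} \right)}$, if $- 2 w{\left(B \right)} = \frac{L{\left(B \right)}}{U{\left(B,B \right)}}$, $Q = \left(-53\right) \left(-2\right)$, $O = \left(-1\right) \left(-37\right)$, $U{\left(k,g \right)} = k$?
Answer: $- \frac{11529}{53} \approx -217.53$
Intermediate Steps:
$O = 37$
$Q = 106$
$L{\left(C \right)} = 6 - 5 C$
$w{\left(B \right)} = - \frac{6 - 5 B}{2 B}$ ($w{\left(B \right)} = - \frac{\left(6 - 5 B\right) \frac{1}{B}}{2} = - \frac{\frac{1}{B} \left(6 - 5 B\right)}{2} = - \frac{6 - 5 B}{2 B}$)
$w{\left(Q \right)} + t{\left(\sqrt{-47 + O} \right)} = \left(\frac{5}{2} - \frac{3}{106}\right) - 220 = \frac{131}{53} - 220 = - \frac{11529}{53}$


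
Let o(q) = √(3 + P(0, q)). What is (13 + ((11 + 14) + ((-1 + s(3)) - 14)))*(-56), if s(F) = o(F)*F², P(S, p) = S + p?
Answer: -1288 - 504*√6 ≈ -2522.5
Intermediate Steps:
o(q) = √(3 + q) (o(q) = √(3 + (0 + q)) = √(3 + q))
s(F) = F²*√(3 + F) (s(F) = √(3 + F)*F² = F²*√(3 + F))
(13 + ((11 + 14) + ((-1 + s(3)) - 14)))*(-56) = (13 + ((11 + 14) + ((-1 + 3²*√(3 + 3)) - 14)))*(-56) = (13 + (25 + ((-1 + 9*√6) - 14)))*(-56) = (13 + (25 + (-15 + 9*√6)))*(-56) = (13 + (10 + 9*√6))*(-56) = (23 + 9*√6)*(-56) = -1288 - 504*√6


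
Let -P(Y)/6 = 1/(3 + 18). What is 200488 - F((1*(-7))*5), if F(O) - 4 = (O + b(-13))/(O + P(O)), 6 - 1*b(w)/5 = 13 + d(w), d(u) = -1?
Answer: 3809161/19 ≈ 2.0048e+5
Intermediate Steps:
P(Y) = -2/7 (P(Y) = -6/(3 + 18) = -6/21 = -6*1/21 = -2/7)
b(w) = -30 (b(w) = 30 - 5*(13 - 1) = 30 - 5*12 = 30 - 60 = -30)
F(O) = 4 + (-30 + O)/(-2/7 + O) (F(O) = 4 + (O - 30)/(O - 2/7) = 4 + (-30 + O)/(-2/7 + O))
200488 - F((1*(-7))*5) = 200488 - (-218 + 35*((1*(-7))*5))/(-2 + 7*((1*(-7))*5)) = 200488 - (-218 + 35*(-7*5))/(-2 + 7*(-7*5)) = 200488 - (-218 + 35*(-35))/(-2 + 7*(-35)) = 200488 - (-218 - 1225)/(-2 - 245) = 200488 - (-1443)/(-247) = 200488 - (-1)*(-1443)/247 = 200488 - 1*111/19 = 200488 - 111/19 = 3809161/19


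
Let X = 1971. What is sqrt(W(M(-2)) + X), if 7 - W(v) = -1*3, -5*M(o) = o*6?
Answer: sqrt(1981) ≈ 44.508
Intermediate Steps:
M(o) = -6*o/5 (M(o) = -o*6/5 = -6*o/5)
W(v) = 10 (W(v) = 7 - (-1)*3 = 7 - 1*(-3) = 7 + 3 = 10)
sqrt(W(M(-2)) + X) = sqrt(10 + 1971) = sqrt(1981)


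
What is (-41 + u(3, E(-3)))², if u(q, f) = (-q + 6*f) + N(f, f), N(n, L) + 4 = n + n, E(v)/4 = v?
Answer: 20736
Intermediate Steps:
E(v) = 4*v
N(n, L) = -4 + 2*n (N(n, L) = -4 + (n + n) = -4 + 2*n)
u(q, f) = -4 - q + 8*f (u(q, f) = (-q + 6*f) + (-4 + 2*f) = -4 - q + 8*f)
(-41 + u(3, E(-3)))² = (-41 + (-4 - 1*3 + 8*(4*(-3))))² = (-41 + (-4 - 3 + 8*(-12)))² = (-41 + (-4 - 3 - 96))² = (-41 - 103)² = (-144)² = 20736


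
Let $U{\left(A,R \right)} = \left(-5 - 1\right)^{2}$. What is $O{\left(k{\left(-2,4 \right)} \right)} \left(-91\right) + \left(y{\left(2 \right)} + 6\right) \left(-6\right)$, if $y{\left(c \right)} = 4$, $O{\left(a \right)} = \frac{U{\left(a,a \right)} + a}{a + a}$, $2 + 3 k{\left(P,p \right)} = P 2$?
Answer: $\frac{1427}{2} \approx 713.5$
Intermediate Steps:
$U{\left(A,R \right)} = 36$ ($U{\left(A,R \right)} = \left(-6\right)^{2} = 36$)
$k{\left(P,p \right)} = - \frac{2}{3} + \frac{2 P}{3}$ ($k{\left(P,p \right)} = - \frac{2}{3} + \frac{P 2}{3} = - \frac{2}{3} + \frac{2 P}{3}$)
$O{\left(a \right)} = \frac{36 + a}{2 a}$ ($O{\left(a \right)} = \frac{36 + a}{a + a} = \frac{36 + a}{2 a}$)
$O{\left(k{\left(-2,4 \right)} \right)} \left(-91\right) + \left(y{\left(2 \right)} + 6\right) \left(-6\right) = \frac{36 + \left(- \frac{2}{3} + \frac{2}{3} \left(-2\right)\right)}{2 \left(- \frac{2}{3} + \frac{2}{3} \left(-2\right)\right)} \left(-91\right) + \left(4 + 6\right) \left(-6\right) = \frac{36 - 2}{2 \left(- \frac{2}{3} - \frac{4}{3}\right)} \left(-91\right) + 10 \left(-6\right) = \frac{36 - 2}{2 \left(-2\right)} \left(-91\right) - 60 = \frac{1}{2} \left(- \frac{1}{2}\right) 34 \left(-91\right) - 60 = \left(- \frac{17}{2}\right) \left(-91\right) - 60 = \frac{1547}{2} - 60 = \frac{1427}{2}$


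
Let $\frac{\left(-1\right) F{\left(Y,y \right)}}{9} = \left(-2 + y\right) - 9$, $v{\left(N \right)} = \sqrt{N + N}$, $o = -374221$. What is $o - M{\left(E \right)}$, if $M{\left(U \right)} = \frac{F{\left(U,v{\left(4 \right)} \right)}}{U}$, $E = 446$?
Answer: $- \frac{166902665}{446} + \frac{9 \sqrt{2}}{223} \approx -3.7422 \cdot 10^{5}$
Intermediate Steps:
$v{\left(N \right)} = \sqrt{2} \sqrt{N}$ ($v{\left(N \right)} = \sqrt{2 N} = \sqrt{2} \sqrt{N}$)
$F{\left(Y,y \right)} = 99 - 9 y$ ($F{\left(Y,y \right)} = - 9 \left(\left(-2 + y\right) - 9\right) = - 9 \left(-11 + y\right) = 99 - 9 y$)
$M{\left(U \right)} = \frac{99 - 18 \sqrt{2}}{U}$ ($M{\left(U \right)} = \frac{99 - 9 \sqrt{2} \sqrt{4}}{U} = \frac{99 - 9 \sqrt{2} \cdot 2}{U} = \frac{99 - 9 \cdot 2 \sqrt{2}}{U} = \frac{99 - 18 \sqrt{2}}{U}$)
$o - M{\left(E \right)} = -374221 - \frac{9 \left(11 - 2 \sqrt{2}\right)}{446} = -374221 - 9 \cdot \frac{1}{446} \left(11 - 2 \sqrt{2}\right) = -374221 - \left(\frac{99}{446} - \frac{9 \sqrt{2}}{223}\right) = - \frac{166902665}{446} + \frac{9 \sqrt{2}}{223}$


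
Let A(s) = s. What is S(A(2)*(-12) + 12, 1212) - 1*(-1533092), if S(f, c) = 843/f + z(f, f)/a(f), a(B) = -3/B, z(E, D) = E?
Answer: 6131895/4 ≈ 1.5330e+6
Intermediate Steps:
S(f, c) = 843/f - f**2/3 (S(f, c) = 843/f + f/((-3/f)) = 843/f + f*(-f/3) = 843/f - f**2/3)
S(A(2)*(-12) + 12, 1212) - 1*(-1533092) = (2529 - (2*(-12) + 12)**3)/(3*(2*(-12) + 12)) - 1*(-1533092) = (2529 - (-24 + 12)**3)/(3*(-24 + 12)) + 1533092 = (1/3)*(2529 - 1*(-12)**3)/(-12) + 1533092 = (1/3)*(-1/12)*(2529 - 1*(-1728)) + 1533092 = (1/3)*(-1/12)*(2529 + 1728) + 1533092 = (1/3)*(-1/12)*4257 + 1533092 = -473/4 + 1533092 = 6131895/4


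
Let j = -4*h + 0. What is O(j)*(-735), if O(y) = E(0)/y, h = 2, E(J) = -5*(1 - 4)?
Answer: 11025/8 ≈ 1378.1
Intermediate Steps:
E(J) = 15 (E(J) = -5*(-3) = 15)
j = -8 (j = -4*2 + 0 = -8 + 0 = -8)
O(y) = 15/y
O(j)*(-735) = (15/(-8))*(-735) = (15*(-⅛))*(-735) = -15/8*(-735) = 11025/8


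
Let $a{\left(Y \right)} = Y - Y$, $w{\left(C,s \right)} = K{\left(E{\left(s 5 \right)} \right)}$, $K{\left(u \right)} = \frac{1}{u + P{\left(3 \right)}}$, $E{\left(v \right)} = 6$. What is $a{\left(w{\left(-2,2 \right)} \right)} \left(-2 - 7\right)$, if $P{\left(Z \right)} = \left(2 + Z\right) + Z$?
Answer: $0$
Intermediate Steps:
$P{\left(Z \right)} = 2 + 2 Z$
$K{\left(u \right)} = \frac{1}{8 + u}$ ($K{\left(u \right)} = \frac{1}{u + \left(2 + 2 \cdot 3\right)} = \frac{1}{u + \left(2 + 6\right)} = \frac{1}{u + 8} = \frac{1}{8 + u}$)
$w{\left(C,s \right)} = \frac{1}{14}$ ($w{\left(C,s \right)} = \frac{1}{8 + 6} = \frac{1}{14}$)
$a{\left(Y \right)} = 0$
$a{\left(w{\left(-2,2 \right)} \right)} \left(-2 - 7\right) = 0 \left(-2 - 7\right) = 0 \left(-9\right) = 0$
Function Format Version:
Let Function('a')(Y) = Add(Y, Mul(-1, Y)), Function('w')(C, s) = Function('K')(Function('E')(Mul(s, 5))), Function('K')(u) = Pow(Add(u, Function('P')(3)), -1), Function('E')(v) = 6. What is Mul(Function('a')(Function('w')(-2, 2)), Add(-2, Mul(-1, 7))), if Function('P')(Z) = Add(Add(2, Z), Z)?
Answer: 0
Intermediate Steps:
Function('P')(Z) = Add(2, Mul(2, Z))
Function('K')(u) = Pow(Add(8, u), -1) (Function('K')(u) = Pow(Add(u, Add(2, Mul(2, 3))), -1) = Pow(Add(u, Add(2, 6)), -1) = Pow(Add(u, 8), -1) = Pow(Add(8, u), -1))
Function('w')(C, s) = Rational(1, 14) (Function('w')(C, s) = Pow(Add(8, 6), -1) = Pow(14, -1) = Rational(1, 14))
Function('a')(Y) = 0
Mul(Function('a')(Function('w')(-2, 2)), Add(-2, Mul(-1, 7))) = Mul(0, Add(-2, Mul(-1, 7))) = Mul(0, Add(-2, -7)) = Mul(0, -9) = 0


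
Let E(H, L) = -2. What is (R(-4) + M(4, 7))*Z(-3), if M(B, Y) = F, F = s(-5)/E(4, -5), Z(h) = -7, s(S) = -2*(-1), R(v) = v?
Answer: 35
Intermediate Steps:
s(S) = 2
F = -1 (F = 2/(-2) = 2*(-½) = -1)
M(B, Y) = -1
(R(-4) + M(4, 7))*Z(-3) = (-4 - 1)*(-7) = -5*(-7) = 35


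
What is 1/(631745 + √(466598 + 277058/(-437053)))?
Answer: 276106047485/174428411040632689 - 2*√22281811859049927/174428411040632689 ≈ 1.5812e-6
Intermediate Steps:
1/(631745 + √(466598 + 277058/(-437053))) = 1/(631745 + √(466598 + 277058*(-1/437053))) = 1/(631745 + √(466598 - 277058/437053)) = 1/(631745 + √(203927778636/437053)) = 1/(631745 + 2*√22281811859049927/437053)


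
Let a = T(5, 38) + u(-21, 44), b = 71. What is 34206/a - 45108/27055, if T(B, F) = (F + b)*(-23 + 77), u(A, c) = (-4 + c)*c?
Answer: 41467683/14775895 ≈ 2.8064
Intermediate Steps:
u(A, c) = c*(-4 + c)
T(B, F) = 3834 + 54*F (T(B, F) = (F + 71)*(-23 + 77) = (71 + F)*54 = 3834 + 54*F)
a = 7646 (a = (3834 + 54*38) + 44*(-4 + 44) = (3834 + 2052) + 44*40 = 5886 + 1760 = 7646)
34206/a - 45108/27055 = 34206/7646 - 45108/27055 = 34206*(1/7646) - 45108*1/27055 = 17103/3823 - 6444/3865 = 41467683/14775895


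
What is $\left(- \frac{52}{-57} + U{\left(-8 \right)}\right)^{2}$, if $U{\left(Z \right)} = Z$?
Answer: $\frac{163216}{3249} \approx 50.236$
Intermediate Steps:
$\left(- \frac{52}{-57} + U{\left(-8 \right)}\right)^{2} = \left(- \frac{52}{-57} - 8\right)^{2} = \left(\left(-52\right) \left(- \frac{1}{57}\right) - 8\right)^{2} = \left(\frac{52}{57} - 8\right)^{2} = \left(- \frac{404}{57}\right)^{2} = \frac{163216}{3249}$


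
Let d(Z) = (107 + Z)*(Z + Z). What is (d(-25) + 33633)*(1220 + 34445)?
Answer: 1053294445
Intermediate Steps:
d(Z) = 2*Z*(107 + Z) (d(Z) = (107 + Z)*(2*Z) = 2*Z*(107 + Z))
(d(-25) + 33633)*(1220 + 34445) = (2*(-25)*(107 - 25) + 33633)*(1220 + 34445) = (2*(-25)*82 + 33633)*35665 = (-4100 + 33633)*35665 = 29533*35665 = 1053294445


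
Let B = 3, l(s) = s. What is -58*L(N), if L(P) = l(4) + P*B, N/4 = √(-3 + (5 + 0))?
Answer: -232 - 696*√2 ≈ -1216.3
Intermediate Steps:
N = 4*√2 (N = 4*√(-3 + (5 + 0)) = 4*√(-3 + 5) = 4*√2 ≈ 5.6569)
L(P) = 4 + 3*P (L(P) = 4 + P*3 = 4 + 3*P)
-58*L(N) = -58*(4 + 3*(4*√2)) = -58*(4 + 12*√2) = -232 - 696*√2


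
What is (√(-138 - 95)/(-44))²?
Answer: -233/1936 ≈ -0.12035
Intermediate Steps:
(√(-138 - 95)/(-44))² = (√(-233)*(-1/44))² = ((I*√233)*(-1/44))² = (-I*√233/44)² = -233/1936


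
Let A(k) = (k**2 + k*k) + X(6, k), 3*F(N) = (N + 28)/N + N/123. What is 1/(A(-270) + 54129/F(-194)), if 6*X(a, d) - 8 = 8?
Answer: -25827/2046672419 ≈ -1.2619e-5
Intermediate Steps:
F(N) = N/369 + (28 + N)/(3*N) (F(N) = ((N + 28)/N + N/123)/3 = ((28 + N)/N + N*(1/123))/3 = ((28 + N)/N + N/123)/3 = (N/123 + (28 + N)/N)/3 = N/369 + (28 + N)/(3*N))
X(a, d) = 8/3 (X(a, d) = 4/3 + (1/6)*8 = 4/3 + 4/3 = 8/3)
A(k) = 8/3 + 2*k**2 (A(k) = (k**2 + k*k) + 8/3 = (k**2 + k**2) + 8/3 = 2*k**2 + 8/3 = 8/3 + 2*k**2)
1/(A(-270) + 54129/F(-194)) = 1/((8/3 + 2*(-270)**2) + 54129/(((1/369)*(3444 - 194*(123 - 194))/(-194)))) = 1/((8/3 + 2*72900) + 54129/(((1/369)*(-1/194)*(3444 - 194*(-71))))) = 1/((8/3 + 145800) + 54129/(((1/369)*(-1/194)*(3444 + 13774)))) = 1/(437408/3 + 54129/(((1/369)*(-1/194)*17218))) = 1/(437408/3 + 54129/(-8609/35793)) = 1/(437408/3 + 54129*(-35793/8609)) = 1/(437408/3 - 1937439297/8609) = 1/(-2046672419/25827) = -25827/2046672419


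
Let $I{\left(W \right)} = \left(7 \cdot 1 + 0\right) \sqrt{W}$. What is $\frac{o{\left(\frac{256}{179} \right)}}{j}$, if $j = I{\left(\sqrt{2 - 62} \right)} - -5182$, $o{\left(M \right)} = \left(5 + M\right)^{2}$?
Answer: $\frac{1324801}{32041 \left(5182 + 7 \sqrt{2} \sqrt[4]{15} \sqrt{i}\right)} \approx 0.0079578 - 2.1099 \cdot 10^{-5} i$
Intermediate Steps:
$I{\left(W \right)} = 7 \sqrt{W}$ ($I{\left(W \right)} = \left(7 + 0\right) \sqrt{W} = 7 \sqrt{W}$)
$j = 5182 + 7 \sqrt{2} \sqrt[4]{15} \sqrt{i}$ ($j = 7 \sqrt{\sqrt{2 - 62}} - -5182 = 7 \sqrt{\sqrt{-60}} + 5182 = 7 \sqrt{2 i \sqrt{15}} + 5182 = 7 \sqrt{2} \sqrt[4]{15} \sqrt{i} + 5182 = 5182 + 7 \sqrt{2} \sqrt[4]{15} \sqrt{i} \approx 5195.8 + 13.776 i$)
$\frac{o{\left(\frac{256}{179} \right)}}{j} = \frac{\left(5 + \frac{256}{179}\right)^{2}}{5182 + 7 \sqrt[4]{15} \left(1 + i\right)} = \frac{\left(\frac{1151}{179}\right)^{2}}{5182 + 7 \sqrt[4]{15} \left(1 + i\right)} = \frac{1324801}{32041 \left(5182 + 7 \sqrt[4]{15} \left(1 + i\right)\right)}$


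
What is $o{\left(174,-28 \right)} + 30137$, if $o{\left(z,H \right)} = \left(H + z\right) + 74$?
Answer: $30357$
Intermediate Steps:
$o{\left(z,H \right)} = 74 + H + z$
$o{\left(174,-28 \right)} + 30137 = \left(74 - 28 + 174\right) + 30137 = 220 + 30137 = 30357$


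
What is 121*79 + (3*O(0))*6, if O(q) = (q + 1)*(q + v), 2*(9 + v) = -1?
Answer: 9388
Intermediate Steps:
v = -19/2 (v = -9 + (½)*(-1) = -9 - ½ = -19/2 ≈ -9.5000)
O(q) = (1 + q)*(-19/2 + q) (O(q) = (q + 1)*(q - 19/2) = (1 + q)*(-19/2 + q))
121*79 + (3*O(0))*6 = 121*79 + (3*(-19/2 + 0² - 17/2*0))*6 = 9559 + (3*(-19/2 + 0 + 0))*6 = 9559 + (3*(-19/2))*6 = 9559 - 57/2*6 = 9559 - 171 = 9388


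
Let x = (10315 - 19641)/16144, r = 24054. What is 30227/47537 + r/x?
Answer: -9229827795355/221665031 ≈ -41639.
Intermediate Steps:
x = -4663/8072 (x = -9326*1/16144 = -4663/8072 ≈ -0.57768)
30227/47537 + r/x = 30227/47537 + 24054/(-4663/8072) = 30227*(1/47537) + 24054*(-8072/4663) = 30227/47537 - 194163888/4663 = -9229827795355/221665031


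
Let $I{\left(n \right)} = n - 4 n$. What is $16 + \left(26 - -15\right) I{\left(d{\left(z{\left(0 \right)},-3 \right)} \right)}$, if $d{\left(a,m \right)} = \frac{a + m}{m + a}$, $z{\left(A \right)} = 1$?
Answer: $-107$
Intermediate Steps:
$d{\left(a,m \right)} = 1$ ($d{\left(a,m \right)} = \frac{a + m}{a + m} = 1$)
$I{\left(n \right)} = - 3 n$
$16 + \left(26 - -15\right) I{\left(d{\left(z{\left(0 \right)},-3 \right)} \right)} = 16 + \left(26 - -15\right) \left(\left(-3\right) 1\right) = 16 + \left(26 + 15\right) \left(-3\right) = 16 + 41 \left(-3\right) = 16 - 123 = -107$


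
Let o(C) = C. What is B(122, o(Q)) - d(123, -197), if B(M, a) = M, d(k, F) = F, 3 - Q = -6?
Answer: 319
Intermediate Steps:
Q = 9 (Q = 3 - 1*(-6) = 3 + 6 = 9)
B(122, o(Q)) - d(123, -197) = 122 - 1*(-197) = 122 + 197 = 319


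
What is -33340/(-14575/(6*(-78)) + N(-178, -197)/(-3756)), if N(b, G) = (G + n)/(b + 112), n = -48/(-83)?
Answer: -8917775998560/8329954411 ≈ -1070.6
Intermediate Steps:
n = 48/83 (n = -48*(-1/83) = 48/83 ≈ 0.57831)
N(b, G) = (48/83 + G)/(112 + b) (N(b, G) = (G + 48/83)/(b + 112) = (48/83 + G)/(112 + b))
-33340/(-14575/(6*(-78)) + N(-178, -197)/(-3756)) = -33340/(-14575/(6*(-78)) + ((48/83 - 197)/(112 - 178))/(-3756)) = -33340/(-14575/(-468) + (-16303/83/(-66))*(-1/3756)) = -33340/(-14575*(-1/468) - 1/66*(-16303/83)*(-1/3756)) = -33340/(14575/468 + (16303/5478)*(-1/3756)) = -33340/(14575/468 - 16303/20575368) = -33340/8329954411/267479784 = -33340*267479784/8329954411 = -8917775998560/8329954411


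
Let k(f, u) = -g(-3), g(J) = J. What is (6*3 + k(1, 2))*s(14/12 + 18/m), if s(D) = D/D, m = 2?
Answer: 21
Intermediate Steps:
k(f, u) = 3 (k(f, u) = -1*(-3) = 3)
s(D) = 1
(6*3 + k(1, 2))*s(14/12 + 18/m) = (6*3 + 3)*1 = (18 + 3)*1 = 21*1 = 21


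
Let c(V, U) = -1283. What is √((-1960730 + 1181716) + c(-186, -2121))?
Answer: I*√780297 ≈ 883.34*I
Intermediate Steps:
√((-1960730 + 1181716) + c(-186, -2121)) = √((-1960730 + 1181716) - 1283) = √(-779014 - 1283) = √(-780297) = I*√780297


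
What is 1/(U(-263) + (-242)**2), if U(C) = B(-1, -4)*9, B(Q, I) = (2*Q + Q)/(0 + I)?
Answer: 4/234283 ≈ 1.7073e-5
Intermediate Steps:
B(Q, I) = 3*Q/I (B(Q, I) = (3*Q)/I = 3*Q/I)
U(C) = 27/4 (U(C) = (3*(-1)/(-4))*9 = (3*(-1)*(-1/4))*9 = (3/4)*9 = 27/4)
1/(U(-263) + (-242)**2) = 1/(27/4 + (-242)**2) = 1/(27/4 + 58564) = 1/(234283/4) = 4/234283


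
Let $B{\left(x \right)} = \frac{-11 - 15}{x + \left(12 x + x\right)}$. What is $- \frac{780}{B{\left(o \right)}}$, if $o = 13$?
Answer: $5460$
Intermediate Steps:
$B{\left(x \right)} = - \frac{13}{7 x}$ ($B{\left(x \right)} = - \frac{26}{x + 13 x} = - \frac{26}{14 x} = - 26 \frac{1}{14 x} = - \frac{13}{7 x}$)
$- \frac{780}{B{\left(o \right)}} = - \frac{780}{\left(- \frac{13}{7}\right) \frac{1}{13}} = - \frac{780}{- \frac{1}{7}} = \left(-780\right) \left(-7\right) = 5460$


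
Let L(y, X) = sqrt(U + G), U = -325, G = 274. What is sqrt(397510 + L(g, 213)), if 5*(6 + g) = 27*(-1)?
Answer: sqrt(397510 + I*sqrt(51)) ≈ 630.48 + 0.006*I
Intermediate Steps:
g = -57/5 (g = -6 + (27*(-1))/5 = -6 + (1/5)*(-27) = -6 - 27/5 = -57/5 ≈ -11.400)
L(y, X) = I*sqrt(51) (L(y, X) = sqrt(-325 + 274) = sqrt(-51) = I*sqrt(51))
sqrt(397510 + L(g, 213)) = sqrt(397510 + I*sqrt(51))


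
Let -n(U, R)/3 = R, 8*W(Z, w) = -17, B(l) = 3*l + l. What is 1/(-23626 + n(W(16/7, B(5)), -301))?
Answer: -1/22723 ≈ -4.4008e-5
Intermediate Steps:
B(l) = 4*l
W(Z, w) = -17/8 (W(Z, w) = (⅛)*(-17) = -17/8)
n(U, R) = -3*R
1/(-23626 + n(W(16/7, B(5)), -301)) = 1/(-23626 - 3*(-301)) = 1/(-23626 + 903) = 1/(-22723) = -1/22723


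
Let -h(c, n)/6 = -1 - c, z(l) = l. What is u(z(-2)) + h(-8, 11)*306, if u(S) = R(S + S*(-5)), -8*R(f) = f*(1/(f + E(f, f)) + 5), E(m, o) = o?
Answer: -205713/16 ≈ -12857.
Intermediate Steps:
h(c, n) = 6 + 6*c (h(c, n) = -6*(-1 - c) = 6 + 6*c)
R(f) = -f*(5 + 1/(2*f))/8 (R(f) = -f*(1/(f + f) + 5)/8 = -f*(1/(2*f) + 5)/8 = -f*(5 + 1/(2*f))/8)
u(S) = -1/16 + 5*S/2 (u(S) = -1/16 - 5*(S + S*(-5))/8 = -1/16 - 5*(S - 5*S)/8 = -1/16 - (-5)*S/2 = -1/16 + 5*S/2)
u(z(-2)) + h(-8, 11)*306 = (-1/16 + (5/2)*(-2)) + (6 + 6*(-8))*306 = (-1/16 - 5) + (6 - 48)*306 = -81/16 - 42*306 = -81/16 - 12852 = -205713/16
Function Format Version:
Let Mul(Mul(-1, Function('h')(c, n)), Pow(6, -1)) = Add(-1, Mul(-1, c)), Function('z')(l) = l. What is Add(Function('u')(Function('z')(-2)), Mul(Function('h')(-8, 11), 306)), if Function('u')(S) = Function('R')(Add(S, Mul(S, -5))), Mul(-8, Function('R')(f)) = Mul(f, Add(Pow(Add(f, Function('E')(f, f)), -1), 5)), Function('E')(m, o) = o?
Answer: Rational(-205713, 16) ≈ -12857.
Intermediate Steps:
Function('h')(c, n) = Add(6, Mul(6, c)) (Function('h')(c, n) = Mul(-6, Add(-1, Mul(-1, c))) = Add(6, Mul(6, c)))
Function('R')(f) = Mul(Rational(-1, 8), f, Add(5, Mul(Rational(1, 2), Pow(f, -1)))) (Function('R')(f) = Mul(Rational(-1, 8), Mul(f, Add(Pow(Add(f, f), -1), 5))) = Mul(Rational(-1, 8), Mul(f, Add(Pow(Mul(2, f), -1), 5))) = Mul(Rational(-1, 8), Mul(f, Add(Mul(Rational(1, 2), Pow(f, -1)), 5))) = Mul(Rational(-1, 8), Mul(f, Add(5, Mul(Rational(1, 2), Pow(f, -1))))) = Mul(Rational(-1, 8), f, Add(5, Mul(Rational(1, 2), Pow(f, -1)))))
Function('u')(S) = Add(Rational(-1, 16), Mul(Rational(5, 2), S)) (Function('u')(S) = Add(Rational(-1, 16), Mul(Rational(-5, 8), Add(S, Mul(S, -5)))) = Add(Rational(-1, 16), Mul(Rational(-5, 8), Add(S, Mul(-5, S)))) = Add(Rational(-1, 16), Mul(Rational(-5, 8), Mul(-4, S))) = Add(Rational(-1, 16), Mul(Rational(5, 2), S)))
Add(Function('u')(Function('z')(-2)), Mul(Function('h')(-8, 11), 306)) = Add(Add(Rational(-1, 16), Mul(Rational(5, 2), -2)), Mul(Add(6, Mul(6, -8)), 306)) = Add(Add(Rational(-1, 16), -5), Mul(Add(6, -48), 306)) = Add(Rational(-81, 16), Mul(-42, 306)) = Add(Rational(-81, 16), -12852) = Rational(-205713, 16)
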